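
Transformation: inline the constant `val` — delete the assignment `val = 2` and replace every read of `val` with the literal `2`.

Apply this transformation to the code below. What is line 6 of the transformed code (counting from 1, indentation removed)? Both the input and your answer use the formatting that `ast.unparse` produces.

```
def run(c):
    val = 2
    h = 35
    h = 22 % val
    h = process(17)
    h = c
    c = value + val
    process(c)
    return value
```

c = value + 2

Transformed code:
def run(c):
    h = 35
    h = 22 % 2
    h = process(17)
    h = c
    c = value + 2
    process(c)
    return value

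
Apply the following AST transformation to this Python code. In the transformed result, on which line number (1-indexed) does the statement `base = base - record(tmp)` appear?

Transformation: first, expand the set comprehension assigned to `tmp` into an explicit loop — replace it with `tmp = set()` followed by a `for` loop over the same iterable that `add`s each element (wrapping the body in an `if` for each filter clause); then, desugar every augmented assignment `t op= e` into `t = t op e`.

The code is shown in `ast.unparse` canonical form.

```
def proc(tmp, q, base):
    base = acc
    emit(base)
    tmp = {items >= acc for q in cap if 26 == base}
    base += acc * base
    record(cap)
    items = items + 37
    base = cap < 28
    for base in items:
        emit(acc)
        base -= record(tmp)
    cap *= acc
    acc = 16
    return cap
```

Transformed code:
def proc(tmp, q, base):
    base = acc
    emit(base)
    tmp = set()
    for q in cap:
        if 26 == base:
            tmp.add(items >= acc)
    base = base + acc * base
    record(cap)
    items = items + 37
    base = cap < 28
    for base in items:
        emit(acc)
        base = base - record(tmp)
    cap = cap * acc
    acc = 16
    return cap

14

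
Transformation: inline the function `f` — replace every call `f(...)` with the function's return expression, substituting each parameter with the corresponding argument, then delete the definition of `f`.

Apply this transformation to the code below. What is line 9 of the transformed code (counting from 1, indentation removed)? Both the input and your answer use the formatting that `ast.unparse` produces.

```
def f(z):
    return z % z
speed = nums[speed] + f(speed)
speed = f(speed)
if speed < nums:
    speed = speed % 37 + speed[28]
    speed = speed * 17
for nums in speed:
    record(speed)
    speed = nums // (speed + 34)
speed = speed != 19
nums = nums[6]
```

Transformed code:
speed = nums[speed] + speed % speed
speed = speed % speed
if speed < nums:
    speed = speed % 37 + speed[28]
    speed = speed * 17
for nums in speed:
    record(speed)
    speed = nums // (speed + 34)
speed = speed != 19
nums = nums[6]

speed = speed != 19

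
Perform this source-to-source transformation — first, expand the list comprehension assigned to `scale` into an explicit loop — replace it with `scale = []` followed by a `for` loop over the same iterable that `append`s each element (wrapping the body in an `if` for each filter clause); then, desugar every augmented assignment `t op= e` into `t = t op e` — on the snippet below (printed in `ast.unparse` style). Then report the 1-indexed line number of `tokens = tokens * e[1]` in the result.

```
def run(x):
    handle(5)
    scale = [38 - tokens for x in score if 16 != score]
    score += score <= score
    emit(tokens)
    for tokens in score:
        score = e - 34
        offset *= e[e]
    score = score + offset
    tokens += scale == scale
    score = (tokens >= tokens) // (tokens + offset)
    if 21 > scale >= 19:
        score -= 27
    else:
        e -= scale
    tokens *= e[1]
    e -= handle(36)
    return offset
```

Transformed code:
def run(x):
    handle(5)
    scale = []
    for x in score:
        if 16 != score:
            scale.append(38 - tokens)
    score = score + (score <= score)
    emit(tokens)
    for tokens in score:
        score = e - 34
        offset = offset * e[e]
    score = score + offset
    tokens = tokens + (scale == scale)
    score = (tokens >= tokens) // (tokens + offset)
    if 21 > scale >= 19:
        score = score - 27
    else:
        e = e - scale
    tokens = tokens * e[1]
    e = e - handle(36)
    return offset

19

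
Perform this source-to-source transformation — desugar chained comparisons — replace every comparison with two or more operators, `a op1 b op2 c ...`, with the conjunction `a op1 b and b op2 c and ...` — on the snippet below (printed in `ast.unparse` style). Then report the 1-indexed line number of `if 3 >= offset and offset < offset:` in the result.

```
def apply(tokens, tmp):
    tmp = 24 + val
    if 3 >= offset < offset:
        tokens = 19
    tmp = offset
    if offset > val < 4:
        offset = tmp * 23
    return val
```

3

Transformed code:
def apply(tokens, tmp):
    tmp = 24 + val
    if 3 >= offset and offset < offset:
        tokens = 19
    tmp = offset
    if offset > val and val < 4:
        offset = tmp * 23
    return val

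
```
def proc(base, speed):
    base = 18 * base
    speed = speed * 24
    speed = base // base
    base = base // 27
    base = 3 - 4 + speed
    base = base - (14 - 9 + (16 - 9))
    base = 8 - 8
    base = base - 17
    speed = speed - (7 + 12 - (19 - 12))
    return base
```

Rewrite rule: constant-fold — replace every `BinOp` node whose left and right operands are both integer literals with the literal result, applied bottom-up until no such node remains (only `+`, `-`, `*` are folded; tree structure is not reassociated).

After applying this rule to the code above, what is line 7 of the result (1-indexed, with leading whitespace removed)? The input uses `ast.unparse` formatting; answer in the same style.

base = base - 12

Transformed code:
def proc(base, speed):
    base = 18 * base
    speed = speed * 24
    speed = base // base
    base = base // 27
    base = -1 + speed
    base = base - 12
    base = 0
    base = base - 17
    speed = speed - 12
    return base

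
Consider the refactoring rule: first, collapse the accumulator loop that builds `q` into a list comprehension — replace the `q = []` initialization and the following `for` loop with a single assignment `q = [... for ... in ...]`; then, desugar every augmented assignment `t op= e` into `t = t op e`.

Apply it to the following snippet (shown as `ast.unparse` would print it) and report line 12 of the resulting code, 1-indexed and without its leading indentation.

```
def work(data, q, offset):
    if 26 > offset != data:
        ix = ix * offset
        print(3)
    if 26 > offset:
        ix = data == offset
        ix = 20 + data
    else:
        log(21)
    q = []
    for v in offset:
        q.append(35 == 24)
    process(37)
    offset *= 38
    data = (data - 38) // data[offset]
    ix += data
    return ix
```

Transformed code:
def work(data, q, offset):
    if 26 > offset != data:
        ix = ix * offset
        print(3)
    if 26 > offset:
        ix = data == offset
        ix = 20 + data
    else:
        log(21)
    q = [35 == 24 for v in offset]
    process(37)
    offset = offset * 38
    data = (data - 38) // data[offset]
    ix = ix + data
    return ix

offset = offset * 38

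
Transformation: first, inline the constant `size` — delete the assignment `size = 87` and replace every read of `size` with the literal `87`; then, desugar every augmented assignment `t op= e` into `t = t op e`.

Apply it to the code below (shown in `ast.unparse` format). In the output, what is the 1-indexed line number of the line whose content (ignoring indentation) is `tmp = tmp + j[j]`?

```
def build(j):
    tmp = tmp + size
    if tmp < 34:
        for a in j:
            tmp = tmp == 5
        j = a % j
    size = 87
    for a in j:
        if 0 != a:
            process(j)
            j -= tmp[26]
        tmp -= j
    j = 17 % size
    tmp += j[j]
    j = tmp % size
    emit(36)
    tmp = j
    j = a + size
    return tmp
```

Transformed code:
def build(j):
    tmp = tmp + 87
    if tmp < 34:
        for a in j:
            tmp = tmp == 5
        j = a % j
    for a in j:
        if 0 != a:
            process(j)
            j = j - tmp[26]
        tmp = tmp - j
    j = 17 % 87
    tmp = tmp + j[j]
    j = tmp % 87
    emit(36)
    tmp = j
    j = a + 87
    return tmp

13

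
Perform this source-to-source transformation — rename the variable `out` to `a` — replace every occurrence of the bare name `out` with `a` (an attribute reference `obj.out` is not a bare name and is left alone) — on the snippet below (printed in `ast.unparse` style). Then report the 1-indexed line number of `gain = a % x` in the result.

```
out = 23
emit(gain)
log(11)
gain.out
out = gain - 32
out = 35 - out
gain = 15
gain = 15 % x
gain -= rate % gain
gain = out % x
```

Transformed code:
a = 23
emit(gain)
log(11)
gain.out
a = gain - 32
a = 35 - a
gain = 15
gain = 15 % x
gain -= rate % gain
gain = a % x

10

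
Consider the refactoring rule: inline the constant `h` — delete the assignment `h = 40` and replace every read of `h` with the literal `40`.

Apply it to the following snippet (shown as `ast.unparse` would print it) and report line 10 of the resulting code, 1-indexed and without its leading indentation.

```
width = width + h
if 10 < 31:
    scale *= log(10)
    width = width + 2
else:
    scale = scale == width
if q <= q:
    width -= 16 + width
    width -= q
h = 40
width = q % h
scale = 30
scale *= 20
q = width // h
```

width = q % 40

Transformed code:
width = width + 40
if 10 < 31:
    scale *= log(10)
    width = width + 2
else:
    scale = scale == width
if q <= q:
    width -= 16 + width
    width -= q
width = q % 40
scale = 30
scale *= 20
q = width // 40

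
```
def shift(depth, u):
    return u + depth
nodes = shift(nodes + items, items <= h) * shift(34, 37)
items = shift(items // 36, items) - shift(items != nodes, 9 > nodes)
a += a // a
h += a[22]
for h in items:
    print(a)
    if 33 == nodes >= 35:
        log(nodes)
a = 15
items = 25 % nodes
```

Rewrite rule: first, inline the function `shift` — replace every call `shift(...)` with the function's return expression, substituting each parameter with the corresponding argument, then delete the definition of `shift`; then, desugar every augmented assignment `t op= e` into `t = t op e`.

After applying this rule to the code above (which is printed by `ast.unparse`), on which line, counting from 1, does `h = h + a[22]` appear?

4

Transformed code:
nodes = ((items <= h) + (nodes + items)) * (37 + 34)
items = items + items // 36 - ((9 > nodes) + (items != nodes))
a = a + a // a
h = h + a[22]
for h in items:
    print(a)
    if 33 == nodes >= 35:
        log(nodes)
a = 15
items = 25 % nodes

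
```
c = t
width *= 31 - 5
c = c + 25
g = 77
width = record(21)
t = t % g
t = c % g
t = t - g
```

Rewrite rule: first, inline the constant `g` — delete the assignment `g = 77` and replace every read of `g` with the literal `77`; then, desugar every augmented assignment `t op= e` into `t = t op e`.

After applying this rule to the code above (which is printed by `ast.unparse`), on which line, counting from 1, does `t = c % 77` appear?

Transformed code:
c = t
width = width * (31 - 5)
c = c + 25
width = record(21)
t = t % 77
t = c % 77
t = t - 77

6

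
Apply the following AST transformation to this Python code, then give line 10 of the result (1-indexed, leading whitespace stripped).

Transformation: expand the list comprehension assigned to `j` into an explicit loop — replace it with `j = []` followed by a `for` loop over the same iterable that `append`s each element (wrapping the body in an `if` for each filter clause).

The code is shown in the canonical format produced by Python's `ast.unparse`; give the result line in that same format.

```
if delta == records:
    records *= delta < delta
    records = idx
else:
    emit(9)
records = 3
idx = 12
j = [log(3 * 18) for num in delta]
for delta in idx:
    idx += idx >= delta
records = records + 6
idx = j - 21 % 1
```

j.append(log(3 * 18))

Transformed code:
if delta == records:
    records *= delta < delta
    records = idx
else:
    emit(9)
records = 3
idx = 12
j = []
for num in delta:
    j.append(log(3 * 18))
for delta in idx:
    idx += idx >= delta
records = records + 6
idx = j - 21 % 1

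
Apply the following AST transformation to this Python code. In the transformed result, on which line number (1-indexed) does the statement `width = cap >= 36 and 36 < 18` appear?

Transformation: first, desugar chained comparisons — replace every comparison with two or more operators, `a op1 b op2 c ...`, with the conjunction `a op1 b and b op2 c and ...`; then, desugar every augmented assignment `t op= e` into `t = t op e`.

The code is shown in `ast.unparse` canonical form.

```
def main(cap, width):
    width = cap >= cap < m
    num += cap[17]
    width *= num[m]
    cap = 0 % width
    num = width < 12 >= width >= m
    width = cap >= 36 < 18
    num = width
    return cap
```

7

Transformed code:
def main(cap, width):
    width = cap >= cap and cap < m
    num = num + cap[17]
    width = width * num[m]
    cap = 0 % width
    num = width < 12 and 12 >= width and (width >= m)
    width = cap >= 36 and 36 < 18
    num = width
    return cap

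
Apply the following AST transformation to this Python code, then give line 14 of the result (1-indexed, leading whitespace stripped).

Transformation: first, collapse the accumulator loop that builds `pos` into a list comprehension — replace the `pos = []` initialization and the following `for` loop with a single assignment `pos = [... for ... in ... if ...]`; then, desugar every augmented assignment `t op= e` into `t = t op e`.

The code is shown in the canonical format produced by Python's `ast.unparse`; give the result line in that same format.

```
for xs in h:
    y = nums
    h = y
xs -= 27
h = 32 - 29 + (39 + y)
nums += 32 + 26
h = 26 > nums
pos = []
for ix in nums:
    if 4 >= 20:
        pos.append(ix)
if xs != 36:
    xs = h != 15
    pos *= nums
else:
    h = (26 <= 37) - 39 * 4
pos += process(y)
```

Transformed code:
for xs in h:
    y = nums
    h = y
xs = xs - 27
h = 32 - 29 + (39 + y)
nums = nums + (32 + 26)
h = 26 > nums
pos = [ix for ix in nums if 4 >= 20]
if xs != 36:
    xs = h != 15
    pos = pos * nums
else:
    h = (26 <= 37) - 39 * 4
pos = pos + process(y)

pos = pos + process(y)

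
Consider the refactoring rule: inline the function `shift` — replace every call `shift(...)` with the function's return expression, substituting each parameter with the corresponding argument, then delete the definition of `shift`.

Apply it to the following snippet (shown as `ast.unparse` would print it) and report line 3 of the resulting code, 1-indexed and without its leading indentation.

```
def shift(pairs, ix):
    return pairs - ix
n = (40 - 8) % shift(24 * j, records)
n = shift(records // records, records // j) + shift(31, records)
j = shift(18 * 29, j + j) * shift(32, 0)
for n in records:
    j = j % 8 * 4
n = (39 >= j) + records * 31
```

j = (18 * 29 - (j + j)) * (32 - 0)

Transformed code:
n = (40 - 8) % (24 * j - records)
n = records // records - records // j + (31 - records)
j = (18 * 29 - (j + j)) * (32 - 0)
for n in records:
    j = j % 8 * 4
n = (39 >= j) + records * 31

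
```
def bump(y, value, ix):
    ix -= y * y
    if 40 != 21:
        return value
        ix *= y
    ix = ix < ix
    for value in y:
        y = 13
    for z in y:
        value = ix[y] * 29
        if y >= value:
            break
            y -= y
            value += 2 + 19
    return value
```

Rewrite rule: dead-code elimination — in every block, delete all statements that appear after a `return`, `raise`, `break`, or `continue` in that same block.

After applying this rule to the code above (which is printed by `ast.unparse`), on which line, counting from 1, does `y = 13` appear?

7

Transformed code:
def bump(y, value, ix):
    ix -= y * y
    if 40 != 21:
        return value
    ix = ix < ix
    for value in y:
        y = 13
    for z in y:
        value = ix[y] * 29
        if y >= value:
            break
    return value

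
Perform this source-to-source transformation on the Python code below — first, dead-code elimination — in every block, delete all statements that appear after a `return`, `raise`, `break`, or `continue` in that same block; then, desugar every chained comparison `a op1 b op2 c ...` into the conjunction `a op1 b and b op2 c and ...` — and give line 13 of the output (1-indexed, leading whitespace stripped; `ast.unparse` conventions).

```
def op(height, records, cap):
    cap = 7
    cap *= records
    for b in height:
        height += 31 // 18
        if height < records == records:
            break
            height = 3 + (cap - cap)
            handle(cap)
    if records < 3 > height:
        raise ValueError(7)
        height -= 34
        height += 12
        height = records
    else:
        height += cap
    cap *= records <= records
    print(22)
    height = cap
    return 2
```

print(22)

Transformed code:
def op(height, records, cap):
    cap = 7
    cap *= records
    for b in height:
        height += 31 // 18
        if height < records and records == records:
            break
    if records < 3 and 3 > height:
        raise ValueError(7)
    else:
        height += cap
    cap *= records <= records
    print(22)
    height = cap
    return 2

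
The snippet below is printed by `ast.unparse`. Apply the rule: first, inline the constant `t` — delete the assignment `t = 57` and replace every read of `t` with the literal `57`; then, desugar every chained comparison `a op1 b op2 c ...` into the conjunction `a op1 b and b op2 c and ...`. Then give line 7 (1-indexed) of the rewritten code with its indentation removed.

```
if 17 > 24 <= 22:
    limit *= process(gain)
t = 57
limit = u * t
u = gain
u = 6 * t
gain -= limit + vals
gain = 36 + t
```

gain = 36 + 57

Transformed code:
if 17 > 24 and 24 <= 22:
    limit *= process(gain)
limit = u * 57
u = gain
u = 6 * 57
gain -= limit + vals
gain = 36 + 57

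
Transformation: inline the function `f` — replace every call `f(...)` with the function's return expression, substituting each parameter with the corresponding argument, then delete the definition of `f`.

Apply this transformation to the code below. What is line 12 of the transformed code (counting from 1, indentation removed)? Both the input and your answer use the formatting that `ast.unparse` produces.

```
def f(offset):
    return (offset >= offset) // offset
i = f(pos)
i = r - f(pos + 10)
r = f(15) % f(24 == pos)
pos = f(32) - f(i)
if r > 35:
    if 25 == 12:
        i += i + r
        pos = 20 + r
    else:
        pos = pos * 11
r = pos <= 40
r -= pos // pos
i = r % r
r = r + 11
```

Transformed code:
i = (pos >= pos) // pos
i = r - (pos + 10 >= pos + 10) // (pos + 10)
r = (15 >= 15) // 15 % (((24 == pos) >= (24 == pos)) // (24 == pos))
pos = (32 >= 32) // 32 - (i >= i) // i
if r > 35:
    if 25 == 12:
        i += i + r
        pos = 20 + r
    else:
        pos = pos * 11
r = pos <= 40
r -= pos // pos
i = r % r
r = r + 11

r -= pos // pos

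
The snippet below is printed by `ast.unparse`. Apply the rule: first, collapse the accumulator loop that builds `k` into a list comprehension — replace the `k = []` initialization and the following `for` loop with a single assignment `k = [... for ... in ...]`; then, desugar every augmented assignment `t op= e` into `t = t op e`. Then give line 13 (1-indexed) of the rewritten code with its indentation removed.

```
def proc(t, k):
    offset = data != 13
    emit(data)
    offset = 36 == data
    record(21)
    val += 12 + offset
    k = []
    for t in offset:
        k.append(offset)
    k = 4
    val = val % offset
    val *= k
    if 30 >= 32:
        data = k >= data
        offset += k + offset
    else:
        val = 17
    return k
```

offset = offset + (k + offset)

Transformed code:
def proc(t, k):
    offset = data != 13
    emit(data)
    offset = 36 == data
    record(21)
    val = val + (12 + offset)
    k = [offset for t in offset]
    k = 4
    val = val % offset
    val = val * k
    if 30 >= 32:
        data = k >= data
        offset = offset + (k + offset)
    else:
        val = 17
    return k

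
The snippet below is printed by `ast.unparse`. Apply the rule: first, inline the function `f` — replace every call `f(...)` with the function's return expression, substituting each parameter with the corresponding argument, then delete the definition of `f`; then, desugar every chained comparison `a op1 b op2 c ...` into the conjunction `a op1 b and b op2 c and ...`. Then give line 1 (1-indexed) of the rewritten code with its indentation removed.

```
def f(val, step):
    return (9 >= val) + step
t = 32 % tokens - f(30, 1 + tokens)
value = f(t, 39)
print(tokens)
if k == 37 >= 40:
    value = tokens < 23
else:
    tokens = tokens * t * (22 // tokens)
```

Transformed code:
t = 32 % tokens - ((9 >= 30) + (1 + tokens))
value = (9 >= t) + 39
print(tokens)
if k == 37 and 37 >= 40:
    value = tokens < 23
else:
    tokens = tokens * t * (22 // tokens)

t = 32 % tokens - ((9 >= 30) + (1 + tokens))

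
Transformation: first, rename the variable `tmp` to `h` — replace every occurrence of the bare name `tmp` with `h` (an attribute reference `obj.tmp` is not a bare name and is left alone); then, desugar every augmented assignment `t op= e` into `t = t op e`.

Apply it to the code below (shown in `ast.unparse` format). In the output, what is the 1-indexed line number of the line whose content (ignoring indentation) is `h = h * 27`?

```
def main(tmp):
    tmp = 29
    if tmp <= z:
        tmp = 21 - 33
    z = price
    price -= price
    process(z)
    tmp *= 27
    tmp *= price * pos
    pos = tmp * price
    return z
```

Transformed code:
def main(h):
    h = 29
    if h <= z:
        h = 21 - 33
    z = price
    price = price - price
    process(z)
    h = h * 27
    h = h * (price * pos)
    pos = h * price
    return z

8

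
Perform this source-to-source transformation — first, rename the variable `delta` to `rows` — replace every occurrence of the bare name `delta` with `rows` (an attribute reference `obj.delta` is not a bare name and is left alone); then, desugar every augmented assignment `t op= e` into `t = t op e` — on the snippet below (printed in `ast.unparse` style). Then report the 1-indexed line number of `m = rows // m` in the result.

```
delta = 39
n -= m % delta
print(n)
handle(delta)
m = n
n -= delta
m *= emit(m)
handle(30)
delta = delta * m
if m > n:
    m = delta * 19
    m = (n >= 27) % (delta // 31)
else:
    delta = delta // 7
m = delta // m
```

15

Transformed code:
rows = 39
n = n - m % rows
print(n)
handle(rows)
m = n
n = n - rows
m = m * emit(m)
handle(30)
rows = rows * m
if m > n:
    m = rows * 19
    m = (n >= 27) % (rows // 31)
else:
    rows = rows // 7
m = rows // m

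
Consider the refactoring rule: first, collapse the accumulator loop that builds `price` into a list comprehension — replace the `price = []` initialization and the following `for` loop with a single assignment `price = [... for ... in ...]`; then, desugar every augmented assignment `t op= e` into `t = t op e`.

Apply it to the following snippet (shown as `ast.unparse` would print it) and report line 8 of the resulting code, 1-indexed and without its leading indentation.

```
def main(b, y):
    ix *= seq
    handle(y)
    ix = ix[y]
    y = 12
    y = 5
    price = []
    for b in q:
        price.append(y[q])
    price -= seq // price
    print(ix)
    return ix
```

Transformed code:
def main(b, y):
    ix = ix * seq
    handle(y)
    ix = ix[y]
    y = 12
    y = 5
    price = [y[q] for b in q]
    price = price - seq // price
    print(ix)
    return ix

price = price - seq // price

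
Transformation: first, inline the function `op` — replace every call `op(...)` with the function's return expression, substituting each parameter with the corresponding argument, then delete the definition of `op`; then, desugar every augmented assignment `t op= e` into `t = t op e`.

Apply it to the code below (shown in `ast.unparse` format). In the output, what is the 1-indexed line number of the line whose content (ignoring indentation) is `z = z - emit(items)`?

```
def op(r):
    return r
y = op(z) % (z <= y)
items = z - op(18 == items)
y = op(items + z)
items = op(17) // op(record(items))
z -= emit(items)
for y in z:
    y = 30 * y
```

5

Transformed code:
y = z % (z <= y)
items = z - (18 == items)
y = items + z
items = 17 // record(items)
z = z - emit(items)
for y in z:
    y = 30 * y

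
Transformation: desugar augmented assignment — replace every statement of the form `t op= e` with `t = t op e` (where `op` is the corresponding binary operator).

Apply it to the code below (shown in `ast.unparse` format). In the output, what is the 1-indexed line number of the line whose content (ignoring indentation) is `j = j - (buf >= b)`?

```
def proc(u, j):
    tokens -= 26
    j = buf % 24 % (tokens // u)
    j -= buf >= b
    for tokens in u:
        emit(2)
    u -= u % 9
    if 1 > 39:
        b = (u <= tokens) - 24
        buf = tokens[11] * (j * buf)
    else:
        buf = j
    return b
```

Transformed code:
def proc(u, j):
    tokens = tokens - 26
    j = buf % 24 % (tokens // u)
    j = j - (buf >= b)
    for tokens in u:
        emit(2)
    u = u - u % 9
    if 1 > 39:
        b = (u <= tokens) - 24
        buf = tokens[11] * (j * buf)
    else:
        buf = j
    return b

4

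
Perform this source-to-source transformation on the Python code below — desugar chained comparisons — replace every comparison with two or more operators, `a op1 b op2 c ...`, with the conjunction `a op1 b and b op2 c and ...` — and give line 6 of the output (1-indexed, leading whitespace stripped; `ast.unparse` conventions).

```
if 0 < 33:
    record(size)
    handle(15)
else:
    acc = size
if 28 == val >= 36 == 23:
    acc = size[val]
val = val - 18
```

if 28 == val and val >= 36 and (36 == 23):

Transformed code:
if 0 < 33:
    record(size)
    handle(15)
else:
    acc = size
if 28 == val and val >= 36 and (36 == 23):
    acc = size[val]
val = val - 18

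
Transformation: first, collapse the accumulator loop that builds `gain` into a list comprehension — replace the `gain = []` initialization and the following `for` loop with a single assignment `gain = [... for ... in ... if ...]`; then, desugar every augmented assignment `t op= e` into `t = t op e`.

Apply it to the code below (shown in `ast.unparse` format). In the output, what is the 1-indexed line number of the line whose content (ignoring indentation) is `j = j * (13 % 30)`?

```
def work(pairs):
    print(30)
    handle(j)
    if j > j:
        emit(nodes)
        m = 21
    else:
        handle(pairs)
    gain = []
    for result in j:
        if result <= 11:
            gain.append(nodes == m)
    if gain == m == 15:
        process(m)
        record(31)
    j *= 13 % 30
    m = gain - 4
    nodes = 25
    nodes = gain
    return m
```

13

Transformed code:
def work(pairs):
    print(30)
    handle(j)
    if j > j:
        emit(nodes)
        m = 21
    else:
        handle(pairs)
    gain = [nodes == m for result in j if result <= 11]
    if gain == m == 15:
        process(m)
        record(31)
    j = j * (13 % 30)
    m = gain - 4
    nodes = 25
    nodes = gain
    return m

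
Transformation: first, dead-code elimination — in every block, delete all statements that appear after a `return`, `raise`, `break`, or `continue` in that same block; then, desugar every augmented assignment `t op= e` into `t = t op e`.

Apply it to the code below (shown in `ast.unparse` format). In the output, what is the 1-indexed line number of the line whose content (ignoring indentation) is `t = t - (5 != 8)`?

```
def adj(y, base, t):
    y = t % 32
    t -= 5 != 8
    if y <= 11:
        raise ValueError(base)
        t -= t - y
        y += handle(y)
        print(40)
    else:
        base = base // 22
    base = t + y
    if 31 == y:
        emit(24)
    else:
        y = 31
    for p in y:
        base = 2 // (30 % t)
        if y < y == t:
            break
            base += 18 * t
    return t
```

3

Transformed code:
def adj(y, base, t):
    y = t % 32
    t = t - (5 != 8)
    if y <= 11:
        raise ValueError(base)
    else:
        base = base // 22
    base = t + y
    if 31 == y:
        emit(24)
    else:
        y = 31
    for p in y:
        base = 2 // (30 % t)
        if y < y == t:
            break
    return t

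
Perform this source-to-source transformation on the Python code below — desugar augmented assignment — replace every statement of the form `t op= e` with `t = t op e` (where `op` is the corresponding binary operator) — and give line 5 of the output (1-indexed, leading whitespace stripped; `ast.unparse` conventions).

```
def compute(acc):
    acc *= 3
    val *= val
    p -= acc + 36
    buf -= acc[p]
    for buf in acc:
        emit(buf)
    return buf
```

Transformed code:
def compute(acc):
    acc = acc * 3
    val = val * val
    p = p - (acc + 36)
    buf = buf - acc[p]
    for buf in acc:
        emit(buf)
    return buf

buf = buf - acc[p]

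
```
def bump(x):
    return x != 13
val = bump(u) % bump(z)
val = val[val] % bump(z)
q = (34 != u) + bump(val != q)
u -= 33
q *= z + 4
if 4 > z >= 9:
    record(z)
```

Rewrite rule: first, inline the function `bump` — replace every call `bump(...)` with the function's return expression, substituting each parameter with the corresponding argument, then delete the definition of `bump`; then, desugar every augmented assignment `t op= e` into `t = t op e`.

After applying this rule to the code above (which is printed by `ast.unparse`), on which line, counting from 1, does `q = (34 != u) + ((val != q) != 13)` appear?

Transformed code:
val = (u != 13) % (z != 13)
val = val[val] % (z != 13)
q = (34 != u) + ((val != q) != 13)
u = u - 33
q = q * (z + 4)
if 4 > z >= 9:
    record(z)

3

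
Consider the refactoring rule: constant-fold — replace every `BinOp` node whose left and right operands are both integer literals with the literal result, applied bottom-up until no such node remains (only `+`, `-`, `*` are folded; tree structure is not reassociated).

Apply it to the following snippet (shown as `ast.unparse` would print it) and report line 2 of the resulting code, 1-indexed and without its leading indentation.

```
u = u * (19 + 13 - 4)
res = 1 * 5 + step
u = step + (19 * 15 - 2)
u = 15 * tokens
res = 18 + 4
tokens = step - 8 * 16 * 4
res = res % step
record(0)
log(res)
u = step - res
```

res = 5 + step

Transformed code:
u = u * 28
res = 5 + step
u = step + 283
u = 15 * tokens
res = 22
tokens = step - 512
res = res % step
record(0)
log(res)
u = step - res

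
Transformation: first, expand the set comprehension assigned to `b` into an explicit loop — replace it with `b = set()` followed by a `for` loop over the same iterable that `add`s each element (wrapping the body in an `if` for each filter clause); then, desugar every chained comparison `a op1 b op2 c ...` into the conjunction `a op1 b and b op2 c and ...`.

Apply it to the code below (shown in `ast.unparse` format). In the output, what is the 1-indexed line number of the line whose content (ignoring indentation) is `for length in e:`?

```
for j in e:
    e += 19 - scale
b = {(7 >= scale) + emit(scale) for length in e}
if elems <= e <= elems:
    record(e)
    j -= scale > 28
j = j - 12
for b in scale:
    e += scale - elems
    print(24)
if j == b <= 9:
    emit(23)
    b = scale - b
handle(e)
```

4

Transformed code:
for j in e:
    e += 19 - scale
b = set()
for length in e:
    b.add((7 >= scale) + emit(scale))
if elems <= e and e <= elems:
    record(e)
    j -= scale > 28
j = j - 12
for b in scale:
    e += scale - elems
    print(24)
if j == b and b <= 9:
    emit(23)
    b = scale - b
handle(e)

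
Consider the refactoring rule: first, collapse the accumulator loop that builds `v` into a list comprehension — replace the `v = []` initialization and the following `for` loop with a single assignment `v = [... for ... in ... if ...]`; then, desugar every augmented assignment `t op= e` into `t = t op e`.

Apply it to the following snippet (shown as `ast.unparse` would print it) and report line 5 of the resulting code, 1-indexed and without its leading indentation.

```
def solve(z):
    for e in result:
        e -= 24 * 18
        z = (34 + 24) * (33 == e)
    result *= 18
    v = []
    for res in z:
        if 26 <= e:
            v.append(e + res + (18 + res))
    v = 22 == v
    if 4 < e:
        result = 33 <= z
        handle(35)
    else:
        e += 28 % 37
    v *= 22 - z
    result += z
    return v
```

Transformed code:
def solve(z):
    for e in result:
        e = e - 24 * 18
        z = (34 + 24) * (33 == e)
    result = result * 18
    v = [e + res + (18 + res) for res in z if 26 <= e]
    v = 22 == v
    if 4 < e:
        result = 33 <= z
        handle(35)
    else:
        e = e + 28 % 37
    v = v * (22 - z)
    result = result + z
    return v

result = result * 18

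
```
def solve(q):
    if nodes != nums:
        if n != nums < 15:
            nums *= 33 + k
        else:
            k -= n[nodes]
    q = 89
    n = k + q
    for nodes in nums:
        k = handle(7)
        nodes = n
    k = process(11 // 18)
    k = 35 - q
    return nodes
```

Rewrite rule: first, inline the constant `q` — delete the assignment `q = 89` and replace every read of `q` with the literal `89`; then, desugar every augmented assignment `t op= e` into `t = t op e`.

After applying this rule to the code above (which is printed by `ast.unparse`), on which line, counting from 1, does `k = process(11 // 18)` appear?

11

Transformed code:
def solve(q):
    if nodes != nums:
        if n != nums < 15:
            nums = nums * (33 + k)
        else:
            k = k - n[nodes]
    n = k + 89
    for nodes in nums:
        k = handle(7)
        nodes = n
    k = process(11 // 18)
    k = 35 - 89
    return nodes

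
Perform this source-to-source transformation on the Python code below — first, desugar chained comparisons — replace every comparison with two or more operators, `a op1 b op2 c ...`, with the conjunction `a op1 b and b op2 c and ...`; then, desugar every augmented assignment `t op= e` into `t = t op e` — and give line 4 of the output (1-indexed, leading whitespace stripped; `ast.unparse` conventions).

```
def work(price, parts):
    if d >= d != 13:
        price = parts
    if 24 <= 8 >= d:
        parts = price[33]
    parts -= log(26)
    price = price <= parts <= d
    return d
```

if 24 <= 8 and 8 >= d:

Transformed code:
def work(price, parts):
    if d >= d and d != 13:
        price = parts
    if 24 <= 8 and 8 >= d:
        parts = price[33]
    parts = parts - log(26)
    price = price <= parts and parts <= d
    return d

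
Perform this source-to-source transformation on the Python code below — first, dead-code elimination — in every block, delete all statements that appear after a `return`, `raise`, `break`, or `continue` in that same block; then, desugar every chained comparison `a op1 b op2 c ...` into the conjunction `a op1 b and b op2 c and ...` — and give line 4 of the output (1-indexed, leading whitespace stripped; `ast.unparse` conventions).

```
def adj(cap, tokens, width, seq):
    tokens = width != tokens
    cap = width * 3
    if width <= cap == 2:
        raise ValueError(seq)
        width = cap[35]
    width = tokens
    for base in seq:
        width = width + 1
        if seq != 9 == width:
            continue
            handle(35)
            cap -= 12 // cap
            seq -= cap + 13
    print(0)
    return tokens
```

if width <= cap and cap == 2:

Transformed code:
def adj(cap, tokens, width, seq):
    tokens = width != tokens
    cap = width * 3
    if width <= cap and cap == 2:
        raise ValueError(seq)
    width = tokens
    for base in seq:
        width = width + 1
        if seq != 9 and 9 == width:
            continue
    print(0)
    return tokens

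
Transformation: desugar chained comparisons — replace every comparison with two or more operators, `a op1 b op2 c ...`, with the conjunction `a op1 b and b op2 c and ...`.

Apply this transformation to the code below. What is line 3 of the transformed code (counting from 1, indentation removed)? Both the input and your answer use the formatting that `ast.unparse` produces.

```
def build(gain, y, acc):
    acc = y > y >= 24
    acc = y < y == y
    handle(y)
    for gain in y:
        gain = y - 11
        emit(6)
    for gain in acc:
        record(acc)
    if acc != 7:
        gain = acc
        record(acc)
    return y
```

acc = y < y and y == y

Transformed code:
def build(gain, y, acc):
    acc = y > y and y >= 24
    acc = y < y and y == y
    handle(y)
    for gain in y:
        gain = y - 11
        emit(6)
    for gain in acc:
        record(acc)
    if acc != 7:
        gain = acc
        record(acc)
    return y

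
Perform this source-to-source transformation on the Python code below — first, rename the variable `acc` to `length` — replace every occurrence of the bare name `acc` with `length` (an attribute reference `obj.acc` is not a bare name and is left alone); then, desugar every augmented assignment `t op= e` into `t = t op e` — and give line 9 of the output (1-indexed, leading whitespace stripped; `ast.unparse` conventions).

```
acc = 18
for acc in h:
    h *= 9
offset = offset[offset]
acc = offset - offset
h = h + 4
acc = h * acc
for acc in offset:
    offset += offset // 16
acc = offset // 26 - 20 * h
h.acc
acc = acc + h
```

Transformed code:
length = 18
for length in h:
    h = h * 9
offset = offset[offset]
length = offset - offset
h = h + 4
length = h * length
for length in offset:
    offset = offset + offset // 16
length = offset // 26 - 20 * h
h.acc
length = length + h

offset = offset + offset // 16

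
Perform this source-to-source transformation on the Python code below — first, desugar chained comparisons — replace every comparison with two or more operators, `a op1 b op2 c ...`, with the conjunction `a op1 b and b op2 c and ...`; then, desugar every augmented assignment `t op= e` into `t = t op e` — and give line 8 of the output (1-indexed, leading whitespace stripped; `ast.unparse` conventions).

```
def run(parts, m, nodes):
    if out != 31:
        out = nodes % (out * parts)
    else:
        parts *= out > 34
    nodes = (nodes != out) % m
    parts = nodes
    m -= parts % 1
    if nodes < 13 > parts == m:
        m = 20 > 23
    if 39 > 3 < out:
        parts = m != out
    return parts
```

m = m - parts % 1

Transformed code:
def run(parts, m, nodes):
    if out != 31:
        out = nodes % (out * parts)
    else:
        parts = parts * (out > 34)
    nodes = (nodes != out) % m
    parts = nodes
    m = m - parts % 1
    if nodes < 13 and 13 > parts and (parts == m):
        m = 20 > 23
    if 39 > 3 and 3 < out:
        parts = m != out
    return parts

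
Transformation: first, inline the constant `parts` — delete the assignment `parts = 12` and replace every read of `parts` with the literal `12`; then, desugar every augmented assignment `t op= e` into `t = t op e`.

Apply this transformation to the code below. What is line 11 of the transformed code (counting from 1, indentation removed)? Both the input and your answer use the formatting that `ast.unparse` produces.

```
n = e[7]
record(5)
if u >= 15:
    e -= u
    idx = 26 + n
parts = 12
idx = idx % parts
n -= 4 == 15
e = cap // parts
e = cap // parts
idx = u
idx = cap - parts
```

Transformed code:
n = e[7]
record(5)
if u >= 15:
    e = e - u
    idx = 26 + n
idx = idx % 12
n = n - (4 == 15)
e = cap // 12
e = cap // 12
idx = u
idx = cap - 12

idx = cap - 12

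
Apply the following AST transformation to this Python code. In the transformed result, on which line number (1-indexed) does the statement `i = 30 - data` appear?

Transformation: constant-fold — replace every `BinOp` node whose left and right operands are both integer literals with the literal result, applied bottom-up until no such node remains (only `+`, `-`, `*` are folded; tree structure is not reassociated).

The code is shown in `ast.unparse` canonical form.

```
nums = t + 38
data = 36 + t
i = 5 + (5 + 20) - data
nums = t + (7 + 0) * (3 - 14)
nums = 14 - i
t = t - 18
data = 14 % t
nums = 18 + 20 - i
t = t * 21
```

3

Transformed code:
nums = t + 38
data = 36 + t
i = 30 - data
nums = t + -77
nums = 14 - i
t = t - 18
data = 14 % t
nums = 38 - i
t = t * 21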